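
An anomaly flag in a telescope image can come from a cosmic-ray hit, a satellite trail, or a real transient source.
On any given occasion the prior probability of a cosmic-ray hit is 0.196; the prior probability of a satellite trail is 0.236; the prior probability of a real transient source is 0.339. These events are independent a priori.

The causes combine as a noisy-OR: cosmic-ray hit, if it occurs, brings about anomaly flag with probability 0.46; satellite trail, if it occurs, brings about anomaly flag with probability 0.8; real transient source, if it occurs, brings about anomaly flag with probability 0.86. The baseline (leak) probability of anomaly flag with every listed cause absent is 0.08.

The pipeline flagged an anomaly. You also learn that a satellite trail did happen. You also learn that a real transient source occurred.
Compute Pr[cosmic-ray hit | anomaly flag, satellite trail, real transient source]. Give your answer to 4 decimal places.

Pr[cosmic-ray hit | anomaly flag, satellite trail, real transient source] ≈ 0.1979

Under noisy-OR, P(anomaly flag | causes) = 1 − (1−0.08)·∏(1−qᵢ) over the active causes.
For the numerator, keep only cosmic-ray hit=true terms: 0.98609·0.196 = 0.193274
Denominator P(anomaly flag | satellite trail, real transient source): 0.97424·0.804 + 0.98609·0.196 = 0.976563
P(cosmic-ray hit | anomaly flag, satellite trail, real transient source) = 0.193274/0.976563 ≈ 0.1979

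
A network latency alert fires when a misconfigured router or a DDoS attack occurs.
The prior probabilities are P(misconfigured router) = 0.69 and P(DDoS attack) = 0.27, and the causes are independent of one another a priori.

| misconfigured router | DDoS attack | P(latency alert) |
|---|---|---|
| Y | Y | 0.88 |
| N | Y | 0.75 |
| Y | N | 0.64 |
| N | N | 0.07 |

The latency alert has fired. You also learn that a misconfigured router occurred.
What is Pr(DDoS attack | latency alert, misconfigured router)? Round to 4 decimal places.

Pr(DDoS attack | latency alert, misconfigured router) ≈ 0.3371

P(latency alert | misconfigured router) = 0.64×0.73 + 0.88×0.27 = 0.467200 + 0.237600 = 0.704800
The DDoS attack-present share is 0.88×0.27 = 0.237600.
P(DDoS attack | latency alert, misconfigured router) = 0.237600 / 0.704800 ≈ 0.3371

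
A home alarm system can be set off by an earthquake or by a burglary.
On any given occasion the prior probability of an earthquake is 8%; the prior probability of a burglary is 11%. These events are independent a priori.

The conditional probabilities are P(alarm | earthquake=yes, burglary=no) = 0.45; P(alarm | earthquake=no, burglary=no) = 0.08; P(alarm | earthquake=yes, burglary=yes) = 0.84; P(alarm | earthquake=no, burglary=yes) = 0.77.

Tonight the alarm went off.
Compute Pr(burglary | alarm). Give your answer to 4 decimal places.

Sum P(alarm|·) weighted by the priors over the 4 (earthquake, burglary) configurations:
  P(alarm) = 0.08*0.92*0.89 + 0.77*0.92*0.11 + 0.45*0.08*0.89 + 0.84*0.08*0.11
        = 0.065504 + 0.077924 + 0.032040 + 0.007392 = 0.182860
The terms with burglary present sum to 0.085316, so
  P(burglary | alarm) = 0.085316 / 0.182860 ≈ 0.4666

Pr(burglary | alarm) ≈ 0.4666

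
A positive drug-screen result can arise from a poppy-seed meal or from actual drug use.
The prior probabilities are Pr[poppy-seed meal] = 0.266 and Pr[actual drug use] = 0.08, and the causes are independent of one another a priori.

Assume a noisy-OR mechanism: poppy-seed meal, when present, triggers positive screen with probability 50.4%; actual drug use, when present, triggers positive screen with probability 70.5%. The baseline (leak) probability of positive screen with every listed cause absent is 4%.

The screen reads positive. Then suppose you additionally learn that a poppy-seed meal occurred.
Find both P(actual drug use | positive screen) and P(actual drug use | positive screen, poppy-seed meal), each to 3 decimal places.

P(actual drug use | positive screen) ≈ 0.280; P(actual drug use | positive screen, poppy-seed meal) ≈ 0.125

Under noisy-OR, P(positive screen | causes) = 1 − (1−0.04)·∏(1−qᵢ) over the active causes.
Enumerate the 4 (poppy-seed meal, actual drug use) configurations and weight by the priors:
  P(positive screen) = 0.04*0.734*0.92 + 0.7168*0.734*0.08 + 0.52384*0.266*0.92 + 0.859533*0.266*0.08
        = 0.027011 + 0.042090 + 0.128194 + 0.018291 = 0.215586
Keeping only the actual drug use-present terms gives 0.060381, so
  P(actual drug use | positive screen) = 0.060381 / 0.215586 ≈ 0.280

With the extra evidence:
Enumerate both values of actual drug use and weight by the priors:
  P(positive screen | poppy-seed meal) = 0.52384*0.92 + 0.859533*0.08
        = 0.481933 + 0.068763 = 0.550696
Configurations with actual drug use contribute 0.068763, so
  P(actual drug use | positive screen, poppy-seed meal) = 0.068763 / 0.550696 ≈ 0.125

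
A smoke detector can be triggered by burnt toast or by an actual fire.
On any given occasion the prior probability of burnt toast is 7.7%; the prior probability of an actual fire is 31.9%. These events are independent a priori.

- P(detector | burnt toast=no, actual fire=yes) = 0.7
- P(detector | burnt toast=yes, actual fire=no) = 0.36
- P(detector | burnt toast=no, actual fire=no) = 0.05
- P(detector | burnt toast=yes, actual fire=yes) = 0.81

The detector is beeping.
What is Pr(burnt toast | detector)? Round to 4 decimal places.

Enumerate the 4 (burnt toast, actual fire) configurations and weight by the priors:
  P(detector) = 0.05×0.923×0.681 + 0.7×0.923×0.319 + 0.36×0.077×0.681 + 0.81×0.077×0.319
        = 0.031428 + 0.206106 + 0.018877 + 0.019896 = 0.276307
The terms with burnt toast present sum to 0.038773, so
  P(burnt toast | detector) = 0.038773 / 0.276307 ≈ 0.1403

Pr(burnt toast | detector) ≈ 0.1403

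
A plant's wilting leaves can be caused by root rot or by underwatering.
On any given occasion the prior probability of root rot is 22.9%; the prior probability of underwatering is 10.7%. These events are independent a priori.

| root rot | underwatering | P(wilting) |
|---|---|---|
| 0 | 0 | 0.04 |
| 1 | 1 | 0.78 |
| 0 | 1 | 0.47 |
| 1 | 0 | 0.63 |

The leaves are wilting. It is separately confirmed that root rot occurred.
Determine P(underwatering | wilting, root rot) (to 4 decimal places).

P(underwatering | wilting, root rot) ≈ 0.1292

Sum P(wilting|·) weighted by the priors over both values of underwatering:
  P(wilting | root rot) = 0.63·0.893 + 0.78·0.107
        = 0.562590 + 0.083460 = 0.646050
Keeping only the underwatering-present terms gives 0.083460, so
  P(underwatering | wilting, root rot) = 0.083460 / 0.646050 ≈ 0.1292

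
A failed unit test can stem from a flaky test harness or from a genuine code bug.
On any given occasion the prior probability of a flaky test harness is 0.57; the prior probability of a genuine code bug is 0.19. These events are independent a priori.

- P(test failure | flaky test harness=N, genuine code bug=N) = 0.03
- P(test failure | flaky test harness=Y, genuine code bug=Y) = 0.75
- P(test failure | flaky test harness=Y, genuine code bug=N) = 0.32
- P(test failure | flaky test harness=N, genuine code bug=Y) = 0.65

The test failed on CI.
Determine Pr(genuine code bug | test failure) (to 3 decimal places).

Pr(genuine code bug | test failure) ≈ 0.459

Sum P(test failure|·) weighted by the priors over the 4 (flaky test harness, genuine code bug) configurations:
  P(test failure) = 0.03×0.43×0.81 + 0.65×0.43×0.19 + 0.32×0.57×0.81 + 0.75×0.57×0.19
        = 0.010449 + 0.053105 + 0.147744 + 0.081225 = 0.292523
The terms with genuine code bug present sum to 0.134330, so
  P(genuine code bug | test failure) = 0.134330 / 0.292523 ≈ 0.459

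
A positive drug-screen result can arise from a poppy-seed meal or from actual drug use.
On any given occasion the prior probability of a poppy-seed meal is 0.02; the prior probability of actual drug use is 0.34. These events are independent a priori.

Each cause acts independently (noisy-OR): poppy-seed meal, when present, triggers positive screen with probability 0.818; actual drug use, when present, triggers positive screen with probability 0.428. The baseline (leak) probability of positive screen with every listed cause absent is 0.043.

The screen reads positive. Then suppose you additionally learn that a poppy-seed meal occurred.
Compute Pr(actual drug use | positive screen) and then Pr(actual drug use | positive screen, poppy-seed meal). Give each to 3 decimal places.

Under noisy-OR, P(positive screen | causes) = 1 − (1−0.043)·∏(1−qᵢ) over the active causes.
Sum P(positive screen|·) weighted by the priors over the 4 (poppy-seed meal, actual drug use) configurations:
  P(positive screen) = 0.043·0.98·0.66 + 0.452596·0.98·0.34 + 0.825826·0.02·0.66 + 0.900372·0.02·0.34
        = 0.027812 + 0.150805 + 0.010901 + 0.006123 = 0.195641
Keeping only the actual drug use-present terms gives 0.156928, so
  P(actual drug use | positive screen) = 0.156928 / 0.195641 ≈ 0.802

Now condition on the additional information:
Sum P(positive screen|·) weighted by the priors over both values of actual drug use:
  P(positive screen | poppy-seed meal) = 0.825826×0.66 + 0.900372×0.34
        = 0.545045 + 0.306126 = 0.851171
The terms with actual drug use present sum to 0.306126, so
  P(actual drug use | positive screen, poppy-seed meal) = 0.306126 / 0.851171 ≈ 0.360
— poppy-seed meal explains away the evidence for actual drug use.

Pr(actual drug use | positive screen) ≈ 0.802; Pr(actual drug use | positive screen, poppy-seed meal) ≈ 0.360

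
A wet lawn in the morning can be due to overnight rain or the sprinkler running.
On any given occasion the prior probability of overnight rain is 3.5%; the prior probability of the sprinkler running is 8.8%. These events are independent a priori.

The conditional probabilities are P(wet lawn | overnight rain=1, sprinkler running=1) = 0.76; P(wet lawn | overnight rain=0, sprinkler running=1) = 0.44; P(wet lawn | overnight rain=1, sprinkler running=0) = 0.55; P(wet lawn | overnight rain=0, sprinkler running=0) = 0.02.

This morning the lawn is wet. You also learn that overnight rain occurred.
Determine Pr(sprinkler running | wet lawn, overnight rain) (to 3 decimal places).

Pr(sprinkler running | wet lawn, overnight rain) ≈ 0.118

Enumerate both values of sprinkler running and weight by the priors:
  P(wet lawn | overnight rain) = 0.55×0.912 + 0.76×0.088
        = 0.501600 + 0.066880 = 0.568480
The terms with sprinkler running present sum to 0.066880, so
  P(sprinkler running | wet lawn, overnight rain) = 0.066880 / 0.568480 ≈ 0.118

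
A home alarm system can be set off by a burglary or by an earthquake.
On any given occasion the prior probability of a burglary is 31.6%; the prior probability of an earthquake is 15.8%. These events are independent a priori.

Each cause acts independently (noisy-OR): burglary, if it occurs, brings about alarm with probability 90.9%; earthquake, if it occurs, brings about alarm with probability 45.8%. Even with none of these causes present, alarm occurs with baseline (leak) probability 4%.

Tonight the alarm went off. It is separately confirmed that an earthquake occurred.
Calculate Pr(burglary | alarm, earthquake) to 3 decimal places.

Under noisy-OR, P(alarm | causes) = 1 − (1−0.04)·∏(1−qᵢ) over the active causes.
Numerator (weight on configurations with burglary): 0.952651*0.316 = 0.301038
The normalizing constant is 0.47968*0.684 + 0.952651*0.316 = 0.629139
Posterior = 0.301038 / 0.629139 ≈ 0.478

Pr(burglary | alarm, earthquake) ≈ 0.478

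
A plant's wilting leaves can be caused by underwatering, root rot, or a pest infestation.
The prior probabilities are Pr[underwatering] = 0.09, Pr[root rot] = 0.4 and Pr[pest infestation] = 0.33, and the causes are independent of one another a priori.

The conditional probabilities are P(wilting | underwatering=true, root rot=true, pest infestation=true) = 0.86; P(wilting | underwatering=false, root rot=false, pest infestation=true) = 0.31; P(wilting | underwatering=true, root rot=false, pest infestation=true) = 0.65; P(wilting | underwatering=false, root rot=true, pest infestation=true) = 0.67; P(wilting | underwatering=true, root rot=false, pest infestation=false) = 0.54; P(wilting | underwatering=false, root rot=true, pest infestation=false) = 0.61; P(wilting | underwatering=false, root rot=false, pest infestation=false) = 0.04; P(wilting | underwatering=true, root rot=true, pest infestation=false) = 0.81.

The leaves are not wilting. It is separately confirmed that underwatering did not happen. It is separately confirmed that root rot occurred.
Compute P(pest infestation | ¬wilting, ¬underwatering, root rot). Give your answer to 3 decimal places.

Weight on pest infestation=true, given the evidence: 0.33×0.33 = 0.108900
Denominator P(¬wilting | ¬underwatering, root rot): 0.39×0.67 + 0.33×0.33 = 0.370200
P(pest infestation | ¬wilting, ¬underwatering, root rot) = 0.108900/0.370200 ≈ 0.294

P(pest infestation | ¬wilting, ¬underwatering, root rot) ≈ 0.294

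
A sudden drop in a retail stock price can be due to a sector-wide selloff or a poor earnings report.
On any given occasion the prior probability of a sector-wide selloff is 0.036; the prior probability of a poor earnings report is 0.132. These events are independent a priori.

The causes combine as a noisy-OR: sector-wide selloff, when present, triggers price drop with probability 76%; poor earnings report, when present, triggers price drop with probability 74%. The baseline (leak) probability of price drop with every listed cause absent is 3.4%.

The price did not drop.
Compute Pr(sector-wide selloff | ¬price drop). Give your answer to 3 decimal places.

Pr(sector-wide selloff | ¬price drop) ≈ 0.009

Under noisy-OR, P(price drop | causes) = 1 − (1−0.034)·∏(1−qᵢ) over the active causes.
Weight on sector-wide selloff=true, given the evidence: 0.007245 + 0.000286 = 0.007531
The normalizing constant is 0.966*0.964*0.868 + 0.25116*0.964*0.132 + 0.23184*0.036*0.868 + 0.060278*0.036*0.132 = 0.847793
Posterior = 0.007531 / 0.847793 ≈ 0.009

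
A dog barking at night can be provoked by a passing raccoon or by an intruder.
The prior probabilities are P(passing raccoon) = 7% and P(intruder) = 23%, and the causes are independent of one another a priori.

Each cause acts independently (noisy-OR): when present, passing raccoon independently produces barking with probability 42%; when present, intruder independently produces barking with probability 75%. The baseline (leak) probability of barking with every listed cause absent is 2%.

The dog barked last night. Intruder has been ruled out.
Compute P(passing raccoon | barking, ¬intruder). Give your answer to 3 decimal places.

P(passing raccoon | barking, ¬intruder) ≈ 0.619

Under noisy-OR, P(barking | causes) = 1 − (1−0.02)·∏(1−qᵢ) over the active causes.
For the numerator, keep only passing raccoon=true terms: 0.4316×0.07 = 0.030212
Denominator P(barking | ¬intruder): 0.02×0.93 + 0.4316×0.07 = 0.048812
Posterior = 0.030212 / 0.048812 ≈ 0.619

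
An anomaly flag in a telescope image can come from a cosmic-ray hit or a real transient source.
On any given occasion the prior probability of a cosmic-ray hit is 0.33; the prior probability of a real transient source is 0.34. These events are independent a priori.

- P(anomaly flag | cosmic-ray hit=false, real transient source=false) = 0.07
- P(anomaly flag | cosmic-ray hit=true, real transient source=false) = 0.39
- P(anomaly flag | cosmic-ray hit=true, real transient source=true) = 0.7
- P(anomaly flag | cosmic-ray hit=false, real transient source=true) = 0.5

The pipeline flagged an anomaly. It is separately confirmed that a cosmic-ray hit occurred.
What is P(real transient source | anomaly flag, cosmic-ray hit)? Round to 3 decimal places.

P(real transient source | anomaly flag, cosmic-ray hit) ≈ 0.480

P(anomaly flag | cosmic-ray hit) = 0.39×0.66 + 0.7×0.34 = 0.257400 + 0.238000 = 0.495400
The real transient source-present share is 0.7×0.34 = 0.238000.
So P(real transient source | anomaly flag, cosmic-ray hit) = 0.238000/0.495400 ≈ 0.480.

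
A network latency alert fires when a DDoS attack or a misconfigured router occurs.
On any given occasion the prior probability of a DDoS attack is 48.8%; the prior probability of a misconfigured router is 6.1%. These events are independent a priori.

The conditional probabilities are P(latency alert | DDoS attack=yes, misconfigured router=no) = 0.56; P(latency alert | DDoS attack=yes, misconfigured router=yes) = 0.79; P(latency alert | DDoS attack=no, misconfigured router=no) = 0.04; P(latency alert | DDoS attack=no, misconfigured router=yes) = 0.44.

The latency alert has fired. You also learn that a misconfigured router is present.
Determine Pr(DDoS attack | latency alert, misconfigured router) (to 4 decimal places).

P(latency alert | misconfigured router) = 0.44·0.512 + 0.79·0.488 = 0.225280 + 0.385520 = 0.610800
Of this, 0.385520 comes from 0.79·0.488 (the DDoS attack=true cases).
P(DDoS attack | latency alert, misconfigured router) = 0.385520 / 0.610800 ≈ 0.6312

Pr(DDoS attack | latency alert, misconfigured router) ≈ 0.6312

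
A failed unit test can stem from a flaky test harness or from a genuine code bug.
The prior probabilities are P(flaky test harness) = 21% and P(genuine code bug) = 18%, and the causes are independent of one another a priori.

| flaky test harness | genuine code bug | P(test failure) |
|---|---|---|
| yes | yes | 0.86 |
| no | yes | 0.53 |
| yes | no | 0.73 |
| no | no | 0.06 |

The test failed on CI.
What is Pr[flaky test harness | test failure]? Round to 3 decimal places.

Numerator (weight on configurations with flaky test harness): 0.125706 + 0.032508 = 0.158214
The normalizing constant is 0.06*0.79*0.82 + 0.53*0.79*0.18 + 0.73*0.21*0.82 + 0.86*0.21*0.18 = 0.272448
P(flaky test harness | test failure) = 0.158214/0.272448 ≈ 0.581

Pr[flaky test harness | test failure] ≈ 0.581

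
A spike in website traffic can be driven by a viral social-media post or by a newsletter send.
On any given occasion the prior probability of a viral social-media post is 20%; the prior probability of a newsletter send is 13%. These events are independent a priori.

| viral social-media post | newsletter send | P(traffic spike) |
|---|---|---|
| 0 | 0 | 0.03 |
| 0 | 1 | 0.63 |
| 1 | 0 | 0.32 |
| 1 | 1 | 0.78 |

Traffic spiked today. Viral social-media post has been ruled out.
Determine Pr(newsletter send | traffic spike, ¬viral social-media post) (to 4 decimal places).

P(traffic spike | ¬viral social-media post) = 0.03*0.87 + 0.63*0.13 = 0.026100 + 0.081900 = 0.108000
The newsletter send-present share is 0.63*0.13 = 0.081900.
So P(newsletter send | traffic spike, ¬viral social-media post) = 0.081900/0.108000 ≈ 0.7583.

Pr(newsletter send | traffic spike, ¬viral social-media post) ≈ 0.7583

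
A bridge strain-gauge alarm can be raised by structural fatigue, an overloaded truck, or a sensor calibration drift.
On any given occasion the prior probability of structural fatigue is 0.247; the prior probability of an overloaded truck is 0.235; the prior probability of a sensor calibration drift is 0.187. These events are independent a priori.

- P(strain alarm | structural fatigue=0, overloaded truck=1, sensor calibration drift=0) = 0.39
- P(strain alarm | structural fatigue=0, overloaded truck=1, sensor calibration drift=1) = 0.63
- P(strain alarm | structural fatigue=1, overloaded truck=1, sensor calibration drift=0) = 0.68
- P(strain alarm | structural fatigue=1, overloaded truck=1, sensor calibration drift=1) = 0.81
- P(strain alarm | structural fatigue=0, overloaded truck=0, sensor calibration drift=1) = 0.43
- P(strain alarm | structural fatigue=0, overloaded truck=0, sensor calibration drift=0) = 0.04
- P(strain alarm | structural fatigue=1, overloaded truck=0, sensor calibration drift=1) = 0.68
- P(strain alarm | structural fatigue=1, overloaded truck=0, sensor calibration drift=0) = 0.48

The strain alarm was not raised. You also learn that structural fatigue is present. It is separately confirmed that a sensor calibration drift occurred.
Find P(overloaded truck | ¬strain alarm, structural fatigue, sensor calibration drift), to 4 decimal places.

For the numerator, keep only overloaded truck=true terms: 0.19·0.235 = 0.044650
The normalizing constant is 0.32·0.765 + 0.19·0.235 = 0.289450
Posterior = 0.044650 / 0.289450 ≈ 0.1543

P(overloaded truck | ¬strain alarm, structural fatigue, sensor calibration drift) ≈ 0.1543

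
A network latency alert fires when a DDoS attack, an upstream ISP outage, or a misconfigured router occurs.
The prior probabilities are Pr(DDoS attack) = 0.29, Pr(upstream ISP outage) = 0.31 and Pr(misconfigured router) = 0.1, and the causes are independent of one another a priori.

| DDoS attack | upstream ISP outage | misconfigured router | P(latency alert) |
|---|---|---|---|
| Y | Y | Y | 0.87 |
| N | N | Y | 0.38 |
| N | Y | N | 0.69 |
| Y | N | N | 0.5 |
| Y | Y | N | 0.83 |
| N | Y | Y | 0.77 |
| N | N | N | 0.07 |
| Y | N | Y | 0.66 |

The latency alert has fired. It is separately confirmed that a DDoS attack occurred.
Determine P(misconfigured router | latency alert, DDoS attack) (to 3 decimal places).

Enumerate the 4 (upstream ISP outage, misconfigured router) configurations and weight by the priors:
  P(latency alert | DDoS attack) = 0.5×0.69×0.9 + 0.66×0.69×0.1 + 0.83×0.31×0.9 + 0.87×0.31×0.1
        = 0.310500 + 0.045540 + 0.231570 + 0.026970 = 0.614580
Keeping only the misconfigured router-present terms gives 0.072510, so
  P(misconfigured router | latency alert, DDoS attack) = 0.072510 / 0.614580 ≈ 0.118

P(misconfigured router | latency alert, DDoS attack) ≈ 0.118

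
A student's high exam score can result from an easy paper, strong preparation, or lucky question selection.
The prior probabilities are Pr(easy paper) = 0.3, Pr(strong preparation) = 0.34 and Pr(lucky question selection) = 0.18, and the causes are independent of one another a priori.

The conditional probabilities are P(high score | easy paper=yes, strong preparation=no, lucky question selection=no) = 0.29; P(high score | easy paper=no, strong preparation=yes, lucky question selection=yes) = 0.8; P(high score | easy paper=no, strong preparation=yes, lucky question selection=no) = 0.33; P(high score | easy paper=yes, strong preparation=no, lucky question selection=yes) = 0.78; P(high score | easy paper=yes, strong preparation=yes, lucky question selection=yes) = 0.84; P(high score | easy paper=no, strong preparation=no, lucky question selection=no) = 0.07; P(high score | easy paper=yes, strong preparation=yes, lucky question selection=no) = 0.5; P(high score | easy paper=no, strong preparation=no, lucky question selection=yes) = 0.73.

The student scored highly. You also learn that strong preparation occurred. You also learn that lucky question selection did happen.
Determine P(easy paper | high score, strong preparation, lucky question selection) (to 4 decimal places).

Numerator (weight on configurations with easy paper): 0.84*0.3 = 0.252000
Normalizer over all consistent configurations: 0.8*0.7 + 0.84*0.3 = 0.812000
P(easy paper | high score, strong preparation, lucky question selection) = 0.252000/0.812000 ≈ 0.3103

P(easy paper | high score, strong preparation, lucky question selection) ≈ 0.3103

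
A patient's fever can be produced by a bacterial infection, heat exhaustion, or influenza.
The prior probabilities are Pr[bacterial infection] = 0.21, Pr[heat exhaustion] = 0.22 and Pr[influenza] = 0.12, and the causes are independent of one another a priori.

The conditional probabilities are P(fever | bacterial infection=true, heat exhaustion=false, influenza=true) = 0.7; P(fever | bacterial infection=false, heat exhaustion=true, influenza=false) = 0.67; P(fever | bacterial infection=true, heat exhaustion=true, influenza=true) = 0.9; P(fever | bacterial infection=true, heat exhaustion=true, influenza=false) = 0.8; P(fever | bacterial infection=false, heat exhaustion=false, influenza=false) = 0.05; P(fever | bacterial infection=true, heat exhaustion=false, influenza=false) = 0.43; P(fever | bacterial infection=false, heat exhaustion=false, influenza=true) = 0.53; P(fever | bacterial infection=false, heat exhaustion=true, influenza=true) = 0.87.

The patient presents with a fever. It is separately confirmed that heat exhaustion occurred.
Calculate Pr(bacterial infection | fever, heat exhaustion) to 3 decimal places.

By total probability over the 4 (bacterial infection, influenza) configurations:
  P(fever | heat exhaustion) = 0.67*0.79*0.88 + 0.87*0.79*0.12 + 0.8*0.21*0.88 + 0.9*0.21*0.12
        = 0.465784 + 0.082476 + 0.147840 + 0.022680 = 0.718780
The terms with bacterial infection present sum to 0.170520, so
  P(bacterial infection | fever, heat exhaustion) = 0.170520 / 0.718780 ≈ 0.237

Pr(bacterial infection | fever, heat exhaustion) ≈ 0.237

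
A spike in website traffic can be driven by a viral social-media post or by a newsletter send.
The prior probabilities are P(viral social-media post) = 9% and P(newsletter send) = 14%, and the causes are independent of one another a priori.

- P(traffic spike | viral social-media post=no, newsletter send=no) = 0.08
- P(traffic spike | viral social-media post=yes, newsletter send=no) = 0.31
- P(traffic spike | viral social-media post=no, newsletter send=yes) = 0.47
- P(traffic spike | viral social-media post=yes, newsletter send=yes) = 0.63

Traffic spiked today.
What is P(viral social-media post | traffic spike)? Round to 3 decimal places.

By total probability over the 4 (viral social-media post, newsletter send) configurations:
  P(traffic spike) = 0.08*0.91*0.86 + 0.47*0.91*0.14 + 0.31*0.09*0.86 + 0.63*0.09*0.14
        = 0.062608 + 0.059878 + 0.023994 + 0.007938 = 0.154418
Keeping only the viral social-media post-present terms gives 0.031932, so
  P(viral social-media post | traffic spike) = 0.031932 / 0.154418 ≈ 0.207

P(viral social-media post | traffic spike) ≈ 0.207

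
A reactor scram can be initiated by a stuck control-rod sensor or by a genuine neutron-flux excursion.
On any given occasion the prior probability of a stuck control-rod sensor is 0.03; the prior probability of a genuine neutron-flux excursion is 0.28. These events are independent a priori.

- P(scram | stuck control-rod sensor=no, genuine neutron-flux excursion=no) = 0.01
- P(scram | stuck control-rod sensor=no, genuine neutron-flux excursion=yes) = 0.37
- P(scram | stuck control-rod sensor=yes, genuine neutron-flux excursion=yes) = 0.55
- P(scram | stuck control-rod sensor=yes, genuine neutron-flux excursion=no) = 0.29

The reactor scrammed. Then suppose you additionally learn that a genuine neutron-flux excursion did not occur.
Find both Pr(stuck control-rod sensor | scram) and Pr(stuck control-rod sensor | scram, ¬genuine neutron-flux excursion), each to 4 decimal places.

Pr(stuck control-rod sensor | scram) ≈ 0.0920; Pr(stuck control-rod sensor | scram, ¬genuine neutron-flux excursion) ≈ 0.4728

P(scram) = 0.01·0.97·0.72 + 0.37·0.97·0.28 + 0.29·0.03·0.72 + 0.55·0.03·0.28 = 0.006984 + 0.100492 + 0.006264 + 0.004620 = 0.118360
Of this, 0.010884 comes from 0.006264 + 0.004620 (the stuck control-rod sensor=true cases).
Hence the posterior is 0.010884/0.118360 ≈ 0.0920.

With the extra evidence:
For the numerator, keep only stuck control-rod sensor=true terms: 0.29×0.03 = 0.008700
Denominator P(scram | ¬genuine neutron-flux excursion): 0.01×0.97 + 0.29×0.03 = 0.018400
P(stuck control-rod sensor | scram, ¬genuine neutron-flux excursion) = 0.008700/0.018400 ≈ 0.4728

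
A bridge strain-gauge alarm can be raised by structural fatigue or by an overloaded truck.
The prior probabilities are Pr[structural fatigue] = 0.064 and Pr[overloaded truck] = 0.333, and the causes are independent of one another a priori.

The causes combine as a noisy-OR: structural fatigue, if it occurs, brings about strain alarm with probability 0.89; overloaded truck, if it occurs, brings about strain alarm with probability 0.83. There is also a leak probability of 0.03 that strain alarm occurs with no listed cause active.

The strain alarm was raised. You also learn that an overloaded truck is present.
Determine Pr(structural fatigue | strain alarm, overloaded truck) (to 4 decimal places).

Under noisy-OR, P(strain alarm | causes) = 1 − (1−0.03)·∏(1−qᵢ) over the active causes.
Enumerate both values of structural fatigue and weight by the priors:
  P(strain alarm | overloaded truck) = 0.8351×0.936 + 0.981861×0.064
        = 0.781654 + 0.062839 = 0.844493
Keeping only the structural fatigue-present terms gives 0.062839, so
  P(structural fatigue | strain alarm, overloaded truck) = 0.062839 / 0.844493 ≈ 0.0744

Pr(structural fatigue | strain alarm, overloaded truck) ≈ 0.0744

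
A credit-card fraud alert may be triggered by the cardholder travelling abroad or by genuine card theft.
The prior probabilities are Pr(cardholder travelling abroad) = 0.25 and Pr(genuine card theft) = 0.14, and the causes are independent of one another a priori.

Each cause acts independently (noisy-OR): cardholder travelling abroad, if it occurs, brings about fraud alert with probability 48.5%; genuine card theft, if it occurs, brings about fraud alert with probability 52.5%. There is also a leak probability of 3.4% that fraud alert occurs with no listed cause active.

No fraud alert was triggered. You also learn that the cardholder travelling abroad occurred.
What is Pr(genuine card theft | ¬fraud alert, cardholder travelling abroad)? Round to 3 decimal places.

Pr(genuine card theft | ¬fraud alert, cardholder travelling abroad) ≈ 0.072

Under noisy-OR, P(fraud alert | causes) = 1 − (1−0.034)·∏(1−qᵢ) over the active causes.
Sum P(¬fraud alert|·) weighted by the priors over both values of genuine card theft:
  P(¬fraud alert | cardholder travelling abroad) = 0.49749*0.86 + 0.236308*0.14
        = 0.427841 + 0.033083 = 0.460924
Configurations with genuine card theft contribute 0.033083, so
  P(genuine card theft | ¬fraud alert, cardholder travelling abroad) = 0.033083 / 0.460924 ≈ 0.072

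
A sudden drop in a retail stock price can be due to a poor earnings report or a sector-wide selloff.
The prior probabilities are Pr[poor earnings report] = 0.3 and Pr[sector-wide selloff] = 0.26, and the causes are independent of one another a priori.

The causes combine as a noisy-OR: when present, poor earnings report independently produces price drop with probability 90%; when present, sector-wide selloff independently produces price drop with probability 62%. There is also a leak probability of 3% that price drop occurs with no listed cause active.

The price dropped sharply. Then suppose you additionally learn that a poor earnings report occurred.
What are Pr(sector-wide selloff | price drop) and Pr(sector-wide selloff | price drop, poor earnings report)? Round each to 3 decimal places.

Under noisy-OR, P(price drop | causes) = 1 − (1−0.03)·∏(1−qᵢ) over the active causes.
P(price drop) = 0.03×0.7×0.74 + 0.6314×0.7×0.26 + 0.903×0.3×0.74 + 0.96314×0.3×0.26 = 0.015540 + 0.114915 + 0.200466 + 0.075125 = 0.406046
Of this, 0.190040 comes from 0.114915 + 0.075125 (the sector-wide selloff=true cases).
Hence the posterior is 0.190040/0.406046 ≈ 0.468.

Now also conditioning on poor earnings report=true:
P(price drop | poor earnings report) = 0.903×0.74 + 0.96314×0.26 = 0.668220 + 0.250416 = 0.918636
The sector-wide selloff-present share is 0.96314×0.26 = 0.250416.
Hence the posterior is 0.250416/0.918636 ≈ 0.273.
— poor earnings report explains away the evidence for sector-wide selloff.

Pr(sector-wide selloff | price drop) ≈ 0.468; Pr(sector-wide selloff | price drop, poor earnings report) ≈ 0.273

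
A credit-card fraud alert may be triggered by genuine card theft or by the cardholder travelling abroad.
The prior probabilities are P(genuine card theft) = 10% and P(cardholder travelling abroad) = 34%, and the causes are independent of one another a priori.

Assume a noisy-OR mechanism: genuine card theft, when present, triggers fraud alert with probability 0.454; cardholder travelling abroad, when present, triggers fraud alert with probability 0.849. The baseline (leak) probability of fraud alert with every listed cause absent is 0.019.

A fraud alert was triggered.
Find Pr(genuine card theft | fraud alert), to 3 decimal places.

Pr(genuine card theft | fraud alert) ≈ 0.185

Under noisy-OR, P(fraud alert | causes) = 1 − (1−0.019)·∏(1−qᵢ) over the active causes.
Numerator (weight on configurations with genuine card theft): 0.030649 + 0.031250 = 0.061899
The normalizing constant is 0.019·0.9·0.66 + 0.851869·0.9·0.34 + 0.464374·0.1·0.66 + 0.91912·0.1·0.34 = 0.333857
P(genuine card theft | fraud alert) = 0.061899/0.333857 ≈ 0.185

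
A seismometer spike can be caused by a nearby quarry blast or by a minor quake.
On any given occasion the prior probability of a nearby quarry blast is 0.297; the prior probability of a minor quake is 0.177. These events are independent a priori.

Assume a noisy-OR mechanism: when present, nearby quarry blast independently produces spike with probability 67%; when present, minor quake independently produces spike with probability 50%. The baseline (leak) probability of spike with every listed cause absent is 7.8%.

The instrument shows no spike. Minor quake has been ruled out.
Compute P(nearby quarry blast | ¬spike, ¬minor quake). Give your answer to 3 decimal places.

Under noisy-OR, P(spike | causes) = 1 − (1−0.078)·∏(1−qᵢ) over the active causes.
For the numerator, keep only nearby quarry blast=true terms: 0.30426×0.297 = 0.090365
The normalizing constant is 0.922×0.703 + 0.30426×0.297 = 0.738531
P(nearby quarry blast | ¬spike, ¬minor quake) = 0.090365/0.738531 ≈ 0.122

P(nearby quarry blast | ¬spike, ¬minor quake) ≈ 0.122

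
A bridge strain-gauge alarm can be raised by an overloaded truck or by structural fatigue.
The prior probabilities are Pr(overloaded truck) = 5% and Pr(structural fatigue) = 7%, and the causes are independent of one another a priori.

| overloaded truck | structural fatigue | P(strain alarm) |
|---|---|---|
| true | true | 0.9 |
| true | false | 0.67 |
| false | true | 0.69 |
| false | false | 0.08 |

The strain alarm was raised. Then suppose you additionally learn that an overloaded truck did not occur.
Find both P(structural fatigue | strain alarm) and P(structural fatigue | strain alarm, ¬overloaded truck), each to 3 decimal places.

P(structural fatigue | strain alarm) ≈ 0.325; P(structural fatigue | strain alarm, ¬overloaded truck) ≈ 0.394

Weight on structural fatigue=true, given the evidence: 0.045885 + 0.003150 = 0.049035
The normalizing constant is 0.08×0.95×0.93 + 0.69×0.95×0.07 + 0.67×0.05×0.93 + 0.9×0.05×0.07 = 0.150870
Posterior = 0.049035 / 0.150870 ≈ 0.325

Now also conditioning on overloaded truck≠true:
Enumerate both values of structural fatigue and weight by the priors:
  P(strain alarm | ¬overloaded truck) = 0.08*0.93 + 0.69*0.07
        = 0.074400 + 0.048300 = 0.122700
The terms with structural fatigue present sum to 0.048300, so
  P(structural fatigue | strain alarm, ¬overloaded truck) = 0.048300 / 0.122700 ≈ 0.394
With overloaded truck excluded, structural fatigue must carry more of the explanatory weight for the strain alarm.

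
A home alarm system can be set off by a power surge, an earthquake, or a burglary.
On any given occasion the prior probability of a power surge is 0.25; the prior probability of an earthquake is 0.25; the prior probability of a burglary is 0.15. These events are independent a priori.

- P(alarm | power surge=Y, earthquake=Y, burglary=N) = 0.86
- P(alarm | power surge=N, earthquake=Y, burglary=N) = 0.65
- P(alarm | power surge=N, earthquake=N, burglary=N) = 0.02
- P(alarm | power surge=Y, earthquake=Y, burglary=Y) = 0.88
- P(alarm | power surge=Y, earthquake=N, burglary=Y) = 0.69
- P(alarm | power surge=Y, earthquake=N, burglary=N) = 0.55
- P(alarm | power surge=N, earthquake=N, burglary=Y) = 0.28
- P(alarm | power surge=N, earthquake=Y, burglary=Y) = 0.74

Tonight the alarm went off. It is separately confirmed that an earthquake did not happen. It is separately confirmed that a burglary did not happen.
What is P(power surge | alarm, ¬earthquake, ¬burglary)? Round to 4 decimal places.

P(power surge | alarm, ¬earthquake, ¬burglary) ≈ 0.9016

Sum P(alarm|·) weighted by the priors over both values of power surge:
  P(alarm | ¬earthquake, ¬burglary) = 0.02·0.75 + 0.55·0.25
        = 0.015000 + 0.137500 = 0.152500
Configurations with power surge contribute 0.137500, so
  P(power surge | alarm, ¬earthquake, ¬burglary) = 0.137500 / 0.152500 ≈ 0.9016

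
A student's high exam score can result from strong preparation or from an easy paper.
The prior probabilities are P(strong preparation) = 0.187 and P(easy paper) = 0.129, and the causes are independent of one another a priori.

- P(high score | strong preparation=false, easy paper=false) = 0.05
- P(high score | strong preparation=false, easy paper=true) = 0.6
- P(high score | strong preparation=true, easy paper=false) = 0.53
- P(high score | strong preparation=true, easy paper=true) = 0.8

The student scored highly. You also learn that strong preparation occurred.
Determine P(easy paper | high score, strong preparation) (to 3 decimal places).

P(high score | strong preparation) = 0.53·0.871 + 0.8·0.129 = 0.461630 + 0.103200 = 0.564830
Restricting to configurations with easy paper present: 0.8·0.129 = 0.103200.
Hence the posterior is 0.103200/0.564830 ≈ 0.183.

P(easy paper | high score, strong preparation) ≈ 0.183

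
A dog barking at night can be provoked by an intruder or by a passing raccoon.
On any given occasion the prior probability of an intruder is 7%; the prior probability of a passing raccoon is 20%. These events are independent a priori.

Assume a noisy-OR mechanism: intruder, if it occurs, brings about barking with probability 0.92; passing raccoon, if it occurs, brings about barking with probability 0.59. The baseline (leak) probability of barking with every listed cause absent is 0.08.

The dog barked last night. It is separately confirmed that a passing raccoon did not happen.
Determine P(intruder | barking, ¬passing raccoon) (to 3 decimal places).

Under noisy-OR, P(barking | causes) = 1 − (1−0.08)·∏(1−qᵢ) over the active causes.
For the numerator, keep only intruder=true terms: 0.9264·0.07 = 0.064848
Normalizer over all consistent configurations: 0.08·0.93 + 0.9264·0.07 = 0.139248
Posterior = 0.064848 / 0.139248 ≈ 0.466

P(intruder | barking, ¬passing raccoon) ≈ 0.466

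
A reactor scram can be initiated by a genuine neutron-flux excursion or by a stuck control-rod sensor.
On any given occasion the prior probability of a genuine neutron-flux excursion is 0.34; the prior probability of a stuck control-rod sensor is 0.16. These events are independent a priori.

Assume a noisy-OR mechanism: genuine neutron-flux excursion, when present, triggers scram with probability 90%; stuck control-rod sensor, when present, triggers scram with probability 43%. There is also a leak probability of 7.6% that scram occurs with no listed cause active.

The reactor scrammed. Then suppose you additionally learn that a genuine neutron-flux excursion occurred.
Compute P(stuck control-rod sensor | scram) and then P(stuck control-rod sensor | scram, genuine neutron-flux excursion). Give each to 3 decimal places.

P(stuck control-rod sensor | scram) ≈ 0.252; P(stuck control-rod sensor | scram, genuine neutron-flux excursion) ≈ 0.166

Under noisy-OR, P(scram | causes) = 1 − (1−0.076)·∏(1−qᵢ) over the active causes.
Weight on stuck control-rod sensor=true, given the evidence: 0.049983 + 0.051535 = 0.101518
Normalizer over all consistent configurations: 0.076×0.66×0.84 + 0.47332×0.66×0.16 + 0.9076×0.34×0.84 + 0.947332×0.34×0.16 = 0.402863
Posterior = 0.101518 / 0.402863 ≈ 0.252

With the extra evidence:
P(scram | genuine neutron-flux excursion) = 0.9076×0.84 + 0.947332×0.16 = 0.762384 + 0.151573 = 0.913957
The stuck control-rod sensor-present share is 0.947332×0.16 = 0.151573.
So P(stuck control-rod sensor | scram, genuine neutron-flux excursion) = 0.151573/0.913957 ≈ 0.166.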